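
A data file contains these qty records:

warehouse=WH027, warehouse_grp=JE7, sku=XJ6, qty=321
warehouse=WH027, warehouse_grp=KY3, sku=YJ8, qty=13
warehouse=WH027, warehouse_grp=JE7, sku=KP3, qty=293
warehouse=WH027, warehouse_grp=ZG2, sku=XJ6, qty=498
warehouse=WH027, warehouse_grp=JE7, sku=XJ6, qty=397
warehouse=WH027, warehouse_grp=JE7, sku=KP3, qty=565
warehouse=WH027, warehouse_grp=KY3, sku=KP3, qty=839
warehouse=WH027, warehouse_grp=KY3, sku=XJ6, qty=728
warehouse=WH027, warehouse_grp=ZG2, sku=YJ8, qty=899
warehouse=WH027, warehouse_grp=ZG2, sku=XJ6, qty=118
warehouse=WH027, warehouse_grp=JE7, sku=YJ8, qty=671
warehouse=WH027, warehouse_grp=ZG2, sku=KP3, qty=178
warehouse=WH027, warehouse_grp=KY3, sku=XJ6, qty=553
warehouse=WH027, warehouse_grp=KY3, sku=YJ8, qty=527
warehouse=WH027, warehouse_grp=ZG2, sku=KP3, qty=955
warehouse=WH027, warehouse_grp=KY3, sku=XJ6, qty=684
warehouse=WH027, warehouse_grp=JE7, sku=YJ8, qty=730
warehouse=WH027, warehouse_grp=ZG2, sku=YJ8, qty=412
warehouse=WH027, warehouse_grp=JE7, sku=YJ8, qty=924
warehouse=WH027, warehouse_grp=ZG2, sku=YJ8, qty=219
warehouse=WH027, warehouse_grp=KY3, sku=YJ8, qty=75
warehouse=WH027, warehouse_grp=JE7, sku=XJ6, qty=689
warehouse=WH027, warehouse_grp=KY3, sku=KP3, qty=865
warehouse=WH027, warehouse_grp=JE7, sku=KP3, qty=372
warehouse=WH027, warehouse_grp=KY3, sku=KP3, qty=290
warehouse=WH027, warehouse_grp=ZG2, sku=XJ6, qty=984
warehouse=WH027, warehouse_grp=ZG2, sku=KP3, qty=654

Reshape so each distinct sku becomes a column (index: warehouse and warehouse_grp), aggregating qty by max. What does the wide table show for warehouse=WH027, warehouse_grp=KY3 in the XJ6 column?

728

Rows with warehouse=WH027, warehouse_grp=KY3 and sku=XJ6: qty values are 728, 553, 684.
max(728, 553, 684) = 728.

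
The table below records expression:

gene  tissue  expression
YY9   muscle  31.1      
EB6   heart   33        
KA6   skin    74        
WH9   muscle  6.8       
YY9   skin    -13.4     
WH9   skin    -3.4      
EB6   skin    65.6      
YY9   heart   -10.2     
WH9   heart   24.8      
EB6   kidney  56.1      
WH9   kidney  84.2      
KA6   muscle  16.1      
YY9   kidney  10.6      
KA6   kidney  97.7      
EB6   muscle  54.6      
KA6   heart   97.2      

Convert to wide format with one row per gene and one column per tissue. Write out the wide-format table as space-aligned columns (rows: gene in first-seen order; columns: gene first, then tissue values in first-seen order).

gene  muscle  heart  skin   kidney
YY9   31.1    -10.2  -13.4  10.6  
EB6   54.6    33     65.6   56.1  
KA6   16.1    97.2   74     97.7  
WH9   6.8     24.8   -3.4   84.2  

Columns: gene plus the 4 distinct tissue values (muscle, heart, skin, kidney).
For example, row YY9 column muscle takes expression=31.1 from the long row (YY9, muscle).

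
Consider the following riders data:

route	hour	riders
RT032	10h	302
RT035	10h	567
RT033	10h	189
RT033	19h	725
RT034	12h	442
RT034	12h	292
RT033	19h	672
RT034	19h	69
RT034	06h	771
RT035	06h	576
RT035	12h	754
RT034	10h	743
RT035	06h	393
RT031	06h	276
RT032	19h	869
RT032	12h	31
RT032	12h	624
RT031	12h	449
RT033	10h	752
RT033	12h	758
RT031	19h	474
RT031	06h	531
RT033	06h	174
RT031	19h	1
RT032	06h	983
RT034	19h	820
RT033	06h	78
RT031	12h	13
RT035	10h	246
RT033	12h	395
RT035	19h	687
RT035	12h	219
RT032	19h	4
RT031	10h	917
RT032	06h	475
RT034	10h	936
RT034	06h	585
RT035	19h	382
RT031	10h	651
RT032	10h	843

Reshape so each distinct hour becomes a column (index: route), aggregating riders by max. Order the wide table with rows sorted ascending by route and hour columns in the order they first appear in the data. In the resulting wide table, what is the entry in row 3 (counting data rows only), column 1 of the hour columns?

With rows sorted ascending by route, row 3 is route=RT033. hour columns in first-appearance order: 10h, 19h, 12h, 06h; column 1 is 10h.
Long rows with route=RT033, hour=10h: max(189, 752) = 752.

752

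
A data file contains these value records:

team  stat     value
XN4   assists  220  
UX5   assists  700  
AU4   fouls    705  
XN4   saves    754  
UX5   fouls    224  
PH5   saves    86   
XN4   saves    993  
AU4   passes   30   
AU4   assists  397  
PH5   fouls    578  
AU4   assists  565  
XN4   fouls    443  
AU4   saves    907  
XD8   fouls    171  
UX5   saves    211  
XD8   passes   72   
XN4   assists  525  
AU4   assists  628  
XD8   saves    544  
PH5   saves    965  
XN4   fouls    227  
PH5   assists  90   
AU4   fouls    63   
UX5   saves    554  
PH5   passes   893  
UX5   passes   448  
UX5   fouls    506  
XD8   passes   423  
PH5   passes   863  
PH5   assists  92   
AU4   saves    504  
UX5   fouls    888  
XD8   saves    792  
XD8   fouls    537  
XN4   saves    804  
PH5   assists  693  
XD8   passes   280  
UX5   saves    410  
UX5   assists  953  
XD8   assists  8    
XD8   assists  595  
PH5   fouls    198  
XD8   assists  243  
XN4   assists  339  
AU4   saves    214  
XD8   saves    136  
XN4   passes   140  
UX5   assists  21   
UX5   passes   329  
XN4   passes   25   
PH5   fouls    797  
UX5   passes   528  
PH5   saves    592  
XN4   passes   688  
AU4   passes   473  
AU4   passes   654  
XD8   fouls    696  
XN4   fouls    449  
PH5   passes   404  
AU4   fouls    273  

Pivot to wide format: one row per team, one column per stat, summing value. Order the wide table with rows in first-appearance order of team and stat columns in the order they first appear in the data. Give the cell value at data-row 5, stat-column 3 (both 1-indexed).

With rows in first-appearance order of team, row 5 is team=XD8. stat columns in first-appearance order: assists, fouls, saves, passes; column 3 is saves.
Long rows with team=XD8, stat=saves: 544 + 792 + 136 = 1472.

1472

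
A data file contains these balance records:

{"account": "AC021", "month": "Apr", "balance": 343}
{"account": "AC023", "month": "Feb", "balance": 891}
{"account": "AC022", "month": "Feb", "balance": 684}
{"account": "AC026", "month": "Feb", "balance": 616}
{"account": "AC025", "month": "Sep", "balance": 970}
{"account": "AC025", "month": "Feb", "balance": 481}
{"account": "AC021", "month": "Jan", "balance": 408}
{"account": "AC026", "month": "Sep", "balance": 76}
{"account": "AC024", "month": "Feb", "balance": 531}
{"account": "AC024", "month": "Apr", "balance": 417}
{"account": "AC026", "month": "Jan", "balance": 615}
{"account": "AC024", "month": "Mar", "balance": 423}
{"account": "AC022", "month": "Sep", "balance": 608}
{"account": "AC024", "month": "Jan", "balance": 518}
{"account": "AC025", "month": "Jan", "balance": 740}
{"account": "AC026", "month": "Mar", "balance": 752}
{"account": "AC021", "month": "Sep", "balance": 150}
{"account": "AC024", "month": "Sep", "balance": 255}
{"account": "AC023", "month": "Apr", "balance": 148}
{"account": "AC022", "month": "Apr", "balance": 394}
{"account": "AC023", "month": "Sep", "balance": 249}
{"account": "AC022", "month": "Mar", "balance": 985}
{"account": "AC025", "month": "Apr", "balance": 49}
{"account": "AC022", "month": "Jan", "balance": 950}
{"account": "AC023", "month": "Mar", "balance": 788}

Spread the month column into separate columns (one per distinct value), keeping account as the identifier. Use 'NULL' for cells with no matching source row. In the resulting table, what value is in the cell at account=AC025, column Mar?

No long-format row has account=AC025 and month=Mar, so the cell is NULL.

NULL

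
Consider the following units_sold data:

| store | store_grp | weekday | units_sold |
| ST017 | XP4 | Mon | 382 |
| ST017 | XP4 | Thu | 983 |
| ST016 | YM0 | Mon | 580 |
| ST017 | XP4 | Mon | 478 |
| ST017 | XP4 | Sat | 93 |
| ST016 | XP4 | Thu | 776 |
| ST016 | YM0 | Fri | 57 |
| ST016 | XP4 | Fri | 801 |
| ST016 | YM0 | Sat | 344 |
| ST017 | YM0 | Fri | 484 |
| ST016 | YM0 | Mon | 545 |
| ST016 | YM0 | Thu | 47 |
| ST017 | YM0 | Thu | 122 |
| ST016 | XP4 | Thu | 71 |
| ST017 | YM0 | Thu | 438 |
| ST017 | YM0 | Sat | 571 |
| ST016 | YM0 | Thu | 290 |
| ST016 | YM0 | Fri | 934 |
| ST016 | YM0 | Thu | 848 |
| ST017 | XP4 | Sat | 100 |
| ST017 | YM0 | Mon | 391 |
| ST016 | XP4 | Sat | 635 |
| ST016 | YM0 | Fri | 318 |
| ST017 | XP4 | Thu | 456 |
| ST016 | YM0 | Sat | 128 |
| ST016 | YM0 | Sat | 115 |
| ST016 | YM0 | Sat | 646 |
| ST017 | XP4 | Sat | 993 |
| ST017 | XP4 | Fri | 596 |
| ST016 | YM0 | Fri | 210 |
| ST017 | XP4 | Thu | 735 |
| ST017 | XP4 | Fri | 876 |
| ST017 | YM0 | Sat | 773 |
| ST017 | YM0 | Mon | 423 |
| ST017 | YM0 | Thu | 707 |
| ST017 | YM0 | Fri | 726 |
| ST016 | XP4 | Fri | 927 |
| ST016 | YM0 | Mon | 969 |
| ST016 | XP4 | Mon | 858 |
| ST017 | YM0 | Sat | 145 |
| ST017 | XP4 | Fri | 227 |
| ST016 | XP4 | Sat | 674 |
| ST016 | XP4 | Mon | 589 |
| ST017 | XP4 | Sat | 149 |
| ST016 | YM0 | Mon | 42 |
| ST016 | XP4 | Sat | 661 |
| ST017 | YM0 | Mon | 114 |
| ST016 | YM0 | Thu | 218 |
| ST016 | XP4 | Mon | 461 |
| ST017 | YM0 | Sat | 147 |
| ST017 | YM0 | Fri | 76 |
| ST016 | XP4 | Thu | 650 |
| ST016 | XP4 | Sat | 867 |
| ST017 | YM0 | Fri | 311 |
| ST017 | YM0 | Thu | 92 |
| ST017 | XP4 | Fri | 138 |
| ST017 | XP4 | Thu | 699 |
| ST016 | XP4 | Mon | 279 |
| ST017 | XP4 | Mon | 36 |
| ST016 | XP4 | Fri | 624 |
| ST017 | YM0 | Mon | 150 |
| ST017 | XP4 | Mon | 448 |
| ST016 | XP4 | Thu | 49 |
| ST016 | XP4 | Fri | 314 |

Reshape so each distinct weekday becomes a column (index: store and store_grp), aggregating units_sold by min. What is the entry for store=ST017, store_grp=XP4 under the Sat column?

Rows with store=ST017, store_grp=XP4 and weekday=Sat: units_sold values are 93, 100, 993, 149.
min(93, 100, 993, 149) = 93.

93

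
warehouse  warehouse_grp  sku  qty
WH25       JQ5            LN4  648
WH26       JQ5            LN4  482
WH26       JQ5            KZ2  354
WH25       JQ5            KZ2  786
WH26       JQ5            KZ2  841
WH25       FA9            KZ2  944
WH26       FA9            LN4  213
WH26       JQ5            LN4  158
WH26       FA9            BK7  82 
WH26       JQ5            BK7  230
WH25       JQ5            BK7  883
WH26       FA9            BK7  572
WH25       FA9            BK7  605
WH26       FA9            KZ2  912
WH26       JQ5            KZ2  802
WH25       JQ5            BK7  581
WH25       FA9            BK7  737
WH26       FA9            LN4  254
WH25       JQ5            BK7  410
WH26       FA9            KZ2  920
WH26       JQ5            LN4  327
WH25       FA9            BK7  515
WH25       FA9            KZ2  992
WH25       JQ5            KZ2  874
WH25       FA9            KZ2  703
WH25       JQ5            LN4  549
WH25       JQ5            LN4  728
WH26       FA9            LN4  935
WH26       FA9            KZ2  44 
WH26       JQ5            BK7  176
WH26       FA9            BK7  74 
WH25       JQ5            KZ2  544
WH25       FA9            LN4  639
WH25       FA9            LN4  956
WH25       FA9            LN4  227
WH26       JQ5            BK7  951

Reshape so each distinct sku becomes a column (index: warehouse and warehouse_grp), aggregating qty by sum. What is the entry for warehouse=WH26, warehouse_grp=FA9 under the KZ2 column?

Rows with warehouse=WH26, warehouse_grp=FA9 and sku=KZ2: qty values are 912, 920, 44.
912 + 920 + 44 = 1876.

1876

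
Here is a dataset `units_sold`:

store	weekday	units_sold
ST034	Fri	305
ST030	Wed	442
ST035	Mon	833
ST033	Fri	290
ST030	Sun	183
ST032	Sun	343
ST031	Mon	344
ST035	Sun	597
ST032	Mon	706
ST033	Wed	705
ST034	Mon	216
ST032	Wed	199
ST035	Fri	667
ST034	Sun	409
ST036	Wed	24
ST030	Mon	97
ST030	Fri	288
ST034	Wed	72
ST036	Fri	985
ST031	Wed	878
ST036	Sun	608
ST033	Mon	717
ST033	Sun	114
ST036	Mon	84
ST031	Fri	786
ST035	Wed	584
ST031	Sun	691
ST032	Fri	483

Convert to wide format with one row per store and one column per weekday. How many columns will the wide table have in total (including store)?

5

1 column for store plus 4 distinct weekday values → 5 columns.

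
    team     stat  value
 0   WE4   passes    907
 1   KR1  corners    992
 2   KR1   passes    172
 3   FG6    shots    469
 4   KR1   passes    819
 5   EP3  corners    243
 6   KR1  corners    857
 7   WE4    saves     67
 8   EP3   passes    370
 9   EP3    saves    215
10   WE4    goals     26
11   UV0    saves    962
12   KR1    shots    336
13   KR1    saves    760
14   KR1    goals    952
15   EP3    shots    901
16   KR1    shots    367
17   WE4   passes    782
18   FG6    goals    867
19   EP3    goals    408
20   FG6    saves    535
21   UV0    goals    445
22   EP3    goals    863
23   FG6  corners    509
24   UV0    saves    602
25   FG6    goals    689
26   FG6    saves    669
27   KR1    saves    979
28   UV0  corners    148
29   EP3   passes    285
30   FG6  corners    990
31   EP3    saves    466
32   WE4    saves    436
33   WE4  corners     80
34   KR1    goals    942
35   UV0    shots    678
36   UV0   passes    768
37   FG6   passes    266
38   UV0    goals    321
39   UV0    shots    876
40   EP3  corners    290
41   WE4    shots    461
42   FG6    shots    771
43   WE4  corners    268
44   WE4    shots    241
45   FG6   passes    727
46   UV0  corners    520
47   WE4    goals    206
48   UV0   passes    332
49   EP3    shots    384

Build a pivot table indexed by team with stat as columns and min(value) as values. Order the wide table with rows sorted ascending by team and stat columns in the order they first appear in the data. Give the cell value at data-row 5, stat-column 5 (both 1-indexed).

With rows sorted ascending by team, row 5 is team=WE4. stat columns in first-appearance order: passes, corners, shots, saves, goals; column 5 is goals.
Long rows with team=WE4, stat=goals: min(26, 206) = 26.

26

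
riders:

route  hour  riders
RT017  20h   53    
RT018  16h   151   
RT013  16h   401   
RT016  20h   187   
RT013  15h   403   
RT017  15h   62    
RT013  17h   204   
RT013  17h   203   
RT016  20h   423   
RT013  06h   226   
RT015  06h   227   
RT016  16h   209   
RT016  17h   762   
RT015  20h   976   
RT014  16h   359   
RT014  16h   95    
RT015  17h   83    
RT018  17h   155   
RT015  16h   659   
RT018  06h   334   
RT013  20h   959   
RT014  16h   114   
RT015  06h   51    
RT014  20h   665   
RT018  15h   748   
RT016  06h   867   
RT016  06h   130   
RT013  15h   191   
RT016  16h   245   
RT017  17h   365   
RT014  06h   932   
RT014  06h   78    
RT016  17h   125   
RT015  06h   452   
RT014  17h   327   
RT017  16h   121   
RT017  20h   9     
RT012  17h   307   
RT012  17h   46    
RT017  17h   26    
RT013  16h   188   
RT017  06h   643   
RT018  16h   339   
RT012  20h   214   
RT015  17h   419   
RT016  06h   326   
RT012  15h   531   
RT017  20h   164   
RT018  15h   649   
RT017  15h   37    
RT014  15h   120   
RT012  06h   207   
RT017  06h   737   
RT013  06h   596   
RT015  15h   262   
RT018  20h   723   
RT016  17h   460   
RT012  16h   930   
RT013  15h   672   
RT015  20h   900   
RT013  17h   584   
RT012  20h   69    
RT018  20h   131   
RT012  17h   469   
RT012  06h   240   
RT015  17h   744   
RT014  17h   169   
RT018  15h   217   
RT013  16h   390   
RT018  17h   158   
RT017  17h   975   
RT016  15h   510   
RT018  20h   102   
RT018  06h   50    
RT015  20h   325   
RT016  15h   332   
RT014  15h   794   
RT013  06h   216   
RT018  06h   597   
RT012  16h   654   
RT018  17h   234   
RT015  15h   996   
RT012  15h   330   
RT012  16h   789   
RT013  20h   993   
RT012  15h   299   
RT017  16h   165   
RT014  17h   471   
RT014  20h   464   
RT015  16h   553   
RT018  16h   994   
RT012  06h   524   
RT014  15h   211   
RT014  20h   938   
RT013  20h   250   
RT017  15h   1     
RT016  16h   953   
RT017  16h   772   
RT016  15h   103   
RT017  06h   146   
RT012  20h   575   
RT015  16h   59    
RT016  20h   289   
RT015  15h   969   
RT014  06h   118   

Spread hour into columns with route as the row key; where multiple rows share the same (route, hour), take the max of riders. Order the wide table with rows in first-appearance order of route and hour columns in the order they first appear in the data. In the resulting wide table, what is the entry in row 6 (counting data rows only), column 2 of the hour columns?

With rows in first-appearance order of route, row 6 is route=RT014. hour columns in first-appearance order: 20h, 16h, 15h, 17h, 06h; column 2 is 16h.
Long rows with route=RT014, hour=16h: max(359, 95, 114) = 359.

359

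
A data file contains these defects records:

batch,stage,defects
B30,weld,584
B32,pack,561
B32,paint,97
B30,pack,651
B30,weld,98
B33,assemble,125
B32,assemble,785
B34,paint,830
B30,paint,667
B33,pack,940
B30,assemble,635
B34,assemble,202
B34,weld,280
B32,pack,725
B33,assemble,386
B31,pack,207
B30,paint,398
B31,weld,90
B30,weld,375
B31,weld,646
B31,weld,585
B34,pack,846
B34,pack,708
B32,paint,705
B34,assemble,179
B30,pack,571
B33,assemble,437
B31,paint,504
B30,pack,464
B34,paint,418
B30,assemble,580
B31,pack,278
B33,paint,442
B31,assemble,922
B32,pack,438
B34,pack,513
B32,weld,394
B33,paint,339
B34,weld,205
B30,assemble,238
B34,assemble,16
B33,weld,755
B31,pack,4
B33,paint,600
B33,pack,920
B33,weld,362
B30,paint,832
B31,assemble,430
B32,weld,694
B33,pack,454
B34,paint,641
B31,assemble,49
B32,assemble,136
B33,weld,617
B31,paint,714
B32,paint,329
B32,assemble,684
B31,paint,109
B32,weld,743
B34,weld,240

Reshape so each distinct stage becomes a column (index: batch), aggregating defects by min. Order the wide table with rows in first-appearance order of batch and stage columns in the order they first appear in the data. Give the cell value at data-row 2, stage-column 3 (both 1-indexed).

With rows in first-appearance order of batch, row 2 is batch=B32. stage columns in first-appearance order: weld, pack, paint, assemble; column 3 is paint.
Long rows with batch=B32, stage=paint: min(97, 705, 329) = 97.

97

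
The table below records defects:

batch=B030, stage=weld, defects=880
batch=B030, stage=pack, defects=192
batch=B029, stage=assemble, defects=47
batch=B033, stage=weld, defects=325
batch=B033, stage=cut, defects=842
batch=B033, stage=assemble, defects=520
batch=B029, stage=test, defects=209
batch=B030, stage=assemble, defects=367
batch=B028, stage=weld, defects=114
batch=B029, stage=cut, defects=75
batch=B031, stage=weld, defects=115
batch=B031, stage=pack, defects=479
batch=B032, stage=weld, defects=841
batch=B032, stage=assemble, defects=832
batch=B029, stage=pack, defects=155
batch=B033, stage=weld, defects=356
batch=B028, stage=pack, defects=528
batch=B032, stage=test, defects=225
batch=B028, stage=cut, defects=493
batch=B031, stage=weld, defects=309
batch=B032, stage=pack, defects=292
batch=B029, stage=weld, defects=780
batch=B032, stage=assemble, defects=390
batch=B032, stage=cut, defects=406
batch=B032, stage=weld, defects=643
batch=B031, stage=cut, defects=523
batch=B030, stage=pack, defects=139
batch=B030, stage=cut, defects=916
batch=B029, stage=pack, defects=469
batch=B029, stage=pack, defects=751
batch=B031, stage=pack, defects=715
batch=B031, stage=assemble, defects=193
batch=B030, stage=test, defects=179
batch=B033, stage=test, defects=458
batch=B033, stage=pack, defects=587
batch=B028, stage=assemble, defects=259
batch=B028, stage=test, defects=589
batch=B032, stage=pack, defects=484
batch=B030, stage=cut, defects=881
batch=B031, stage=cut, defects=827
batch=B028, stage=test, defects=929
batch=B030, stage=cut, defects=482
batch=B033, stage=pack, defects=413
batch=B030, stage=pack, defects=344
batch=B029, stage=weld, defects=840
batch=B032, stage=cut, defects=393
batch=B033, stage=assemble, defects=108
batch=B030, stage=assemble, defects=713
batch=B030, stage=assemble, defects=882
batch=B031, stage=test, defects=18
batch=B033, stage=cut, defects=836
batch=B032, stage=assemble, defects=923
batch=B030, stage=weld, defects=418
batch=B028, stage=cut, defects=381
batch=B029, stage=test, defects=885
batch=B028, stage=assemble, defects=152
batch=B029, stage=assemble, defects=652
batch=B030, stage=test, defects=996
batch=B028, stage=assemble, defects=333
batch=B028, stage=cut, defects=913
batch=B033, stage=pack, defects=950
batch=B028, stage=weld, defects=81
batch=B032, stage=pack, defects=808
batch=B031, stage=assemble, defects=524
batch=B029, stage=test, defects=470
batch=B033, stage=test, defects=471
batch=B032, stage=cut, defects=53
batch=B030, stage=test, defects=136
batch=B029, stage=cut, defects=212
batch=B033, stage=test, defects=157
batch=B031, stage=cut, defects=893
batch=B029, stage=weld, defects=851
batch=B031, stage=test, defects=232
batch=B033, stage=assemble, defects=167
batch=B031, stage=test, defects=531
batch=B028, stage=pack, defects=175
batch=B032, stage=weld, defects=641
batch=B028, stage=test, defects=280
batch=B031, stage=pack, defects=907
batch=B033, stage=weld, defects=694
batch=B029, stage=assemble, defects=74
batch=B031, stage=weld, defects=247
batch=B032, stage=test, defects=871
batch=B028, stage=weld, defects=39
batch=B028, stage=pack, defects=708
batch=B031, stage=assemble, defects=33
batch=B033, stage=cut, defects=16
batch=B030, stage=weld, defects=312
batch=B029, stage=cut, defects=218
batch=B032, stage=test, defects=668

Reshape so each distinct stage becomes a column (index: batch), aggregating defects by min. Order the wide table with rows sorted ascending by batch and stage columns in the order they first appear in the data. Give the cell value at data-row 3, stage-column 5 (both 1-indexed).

With rows sorted ascending by batch, row 3 is batch=B030. stage columns in first-appearance order: weld, pack, assemble, cut, test; column 5 is test.
Long rows with batch=B030, stage=test: min(179, 996, 136) = 136.

136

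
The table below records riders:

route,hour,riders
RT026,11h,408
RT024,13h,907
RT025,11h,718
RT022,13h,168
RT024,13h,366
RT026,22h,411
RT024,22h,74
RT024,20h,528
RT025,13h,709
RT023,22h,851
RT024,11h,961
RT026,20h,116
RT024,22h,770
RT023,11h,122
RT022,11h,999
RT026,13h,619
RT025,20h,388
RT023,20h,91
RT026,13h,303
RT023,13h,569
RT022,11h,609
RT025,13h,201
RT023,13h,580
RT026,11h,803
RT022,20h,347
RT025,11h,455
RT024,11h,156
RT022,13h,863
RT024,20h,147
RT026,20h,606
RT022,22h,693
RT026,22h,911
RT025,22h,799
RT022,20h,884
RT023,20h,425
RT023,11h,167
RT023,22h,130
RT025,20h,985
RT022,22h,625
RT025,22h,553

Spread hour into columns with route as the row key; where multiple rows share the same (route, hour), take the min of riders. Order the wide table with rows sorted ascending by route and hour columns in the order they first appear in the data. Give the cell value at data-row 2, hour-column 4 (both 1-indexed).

With rows sorted ascending by route, row 2 is route=RT023. hour columns in first-appearance order: 11h, 13h, 22h, 20h; column 4 is 20h.
Long rows with route=RT023, hour=20h: min(91, 425) = 91.

91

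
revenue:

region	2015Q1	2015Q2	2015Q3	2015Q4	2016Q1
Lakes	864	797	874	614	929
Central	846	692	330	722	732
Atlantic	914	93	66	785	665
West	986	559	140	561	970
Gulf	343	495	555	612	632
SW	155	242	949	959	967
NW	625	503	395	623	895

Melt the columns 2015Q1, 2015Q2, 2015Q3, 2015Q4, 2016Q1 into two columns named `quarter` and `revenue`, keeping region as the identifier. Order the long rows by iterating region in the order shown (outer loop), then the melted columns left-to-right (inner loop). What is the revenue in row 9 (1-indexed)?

722

35 rows total (7 × 5). Row 9: index ⌊(9-1)/5⌋ = 1 into region → Central; (9-1) mod 5 = 3 into the melted columns → 2015Q4.
So row 9 is (Central, 2015Q4, 722); revenue = 722.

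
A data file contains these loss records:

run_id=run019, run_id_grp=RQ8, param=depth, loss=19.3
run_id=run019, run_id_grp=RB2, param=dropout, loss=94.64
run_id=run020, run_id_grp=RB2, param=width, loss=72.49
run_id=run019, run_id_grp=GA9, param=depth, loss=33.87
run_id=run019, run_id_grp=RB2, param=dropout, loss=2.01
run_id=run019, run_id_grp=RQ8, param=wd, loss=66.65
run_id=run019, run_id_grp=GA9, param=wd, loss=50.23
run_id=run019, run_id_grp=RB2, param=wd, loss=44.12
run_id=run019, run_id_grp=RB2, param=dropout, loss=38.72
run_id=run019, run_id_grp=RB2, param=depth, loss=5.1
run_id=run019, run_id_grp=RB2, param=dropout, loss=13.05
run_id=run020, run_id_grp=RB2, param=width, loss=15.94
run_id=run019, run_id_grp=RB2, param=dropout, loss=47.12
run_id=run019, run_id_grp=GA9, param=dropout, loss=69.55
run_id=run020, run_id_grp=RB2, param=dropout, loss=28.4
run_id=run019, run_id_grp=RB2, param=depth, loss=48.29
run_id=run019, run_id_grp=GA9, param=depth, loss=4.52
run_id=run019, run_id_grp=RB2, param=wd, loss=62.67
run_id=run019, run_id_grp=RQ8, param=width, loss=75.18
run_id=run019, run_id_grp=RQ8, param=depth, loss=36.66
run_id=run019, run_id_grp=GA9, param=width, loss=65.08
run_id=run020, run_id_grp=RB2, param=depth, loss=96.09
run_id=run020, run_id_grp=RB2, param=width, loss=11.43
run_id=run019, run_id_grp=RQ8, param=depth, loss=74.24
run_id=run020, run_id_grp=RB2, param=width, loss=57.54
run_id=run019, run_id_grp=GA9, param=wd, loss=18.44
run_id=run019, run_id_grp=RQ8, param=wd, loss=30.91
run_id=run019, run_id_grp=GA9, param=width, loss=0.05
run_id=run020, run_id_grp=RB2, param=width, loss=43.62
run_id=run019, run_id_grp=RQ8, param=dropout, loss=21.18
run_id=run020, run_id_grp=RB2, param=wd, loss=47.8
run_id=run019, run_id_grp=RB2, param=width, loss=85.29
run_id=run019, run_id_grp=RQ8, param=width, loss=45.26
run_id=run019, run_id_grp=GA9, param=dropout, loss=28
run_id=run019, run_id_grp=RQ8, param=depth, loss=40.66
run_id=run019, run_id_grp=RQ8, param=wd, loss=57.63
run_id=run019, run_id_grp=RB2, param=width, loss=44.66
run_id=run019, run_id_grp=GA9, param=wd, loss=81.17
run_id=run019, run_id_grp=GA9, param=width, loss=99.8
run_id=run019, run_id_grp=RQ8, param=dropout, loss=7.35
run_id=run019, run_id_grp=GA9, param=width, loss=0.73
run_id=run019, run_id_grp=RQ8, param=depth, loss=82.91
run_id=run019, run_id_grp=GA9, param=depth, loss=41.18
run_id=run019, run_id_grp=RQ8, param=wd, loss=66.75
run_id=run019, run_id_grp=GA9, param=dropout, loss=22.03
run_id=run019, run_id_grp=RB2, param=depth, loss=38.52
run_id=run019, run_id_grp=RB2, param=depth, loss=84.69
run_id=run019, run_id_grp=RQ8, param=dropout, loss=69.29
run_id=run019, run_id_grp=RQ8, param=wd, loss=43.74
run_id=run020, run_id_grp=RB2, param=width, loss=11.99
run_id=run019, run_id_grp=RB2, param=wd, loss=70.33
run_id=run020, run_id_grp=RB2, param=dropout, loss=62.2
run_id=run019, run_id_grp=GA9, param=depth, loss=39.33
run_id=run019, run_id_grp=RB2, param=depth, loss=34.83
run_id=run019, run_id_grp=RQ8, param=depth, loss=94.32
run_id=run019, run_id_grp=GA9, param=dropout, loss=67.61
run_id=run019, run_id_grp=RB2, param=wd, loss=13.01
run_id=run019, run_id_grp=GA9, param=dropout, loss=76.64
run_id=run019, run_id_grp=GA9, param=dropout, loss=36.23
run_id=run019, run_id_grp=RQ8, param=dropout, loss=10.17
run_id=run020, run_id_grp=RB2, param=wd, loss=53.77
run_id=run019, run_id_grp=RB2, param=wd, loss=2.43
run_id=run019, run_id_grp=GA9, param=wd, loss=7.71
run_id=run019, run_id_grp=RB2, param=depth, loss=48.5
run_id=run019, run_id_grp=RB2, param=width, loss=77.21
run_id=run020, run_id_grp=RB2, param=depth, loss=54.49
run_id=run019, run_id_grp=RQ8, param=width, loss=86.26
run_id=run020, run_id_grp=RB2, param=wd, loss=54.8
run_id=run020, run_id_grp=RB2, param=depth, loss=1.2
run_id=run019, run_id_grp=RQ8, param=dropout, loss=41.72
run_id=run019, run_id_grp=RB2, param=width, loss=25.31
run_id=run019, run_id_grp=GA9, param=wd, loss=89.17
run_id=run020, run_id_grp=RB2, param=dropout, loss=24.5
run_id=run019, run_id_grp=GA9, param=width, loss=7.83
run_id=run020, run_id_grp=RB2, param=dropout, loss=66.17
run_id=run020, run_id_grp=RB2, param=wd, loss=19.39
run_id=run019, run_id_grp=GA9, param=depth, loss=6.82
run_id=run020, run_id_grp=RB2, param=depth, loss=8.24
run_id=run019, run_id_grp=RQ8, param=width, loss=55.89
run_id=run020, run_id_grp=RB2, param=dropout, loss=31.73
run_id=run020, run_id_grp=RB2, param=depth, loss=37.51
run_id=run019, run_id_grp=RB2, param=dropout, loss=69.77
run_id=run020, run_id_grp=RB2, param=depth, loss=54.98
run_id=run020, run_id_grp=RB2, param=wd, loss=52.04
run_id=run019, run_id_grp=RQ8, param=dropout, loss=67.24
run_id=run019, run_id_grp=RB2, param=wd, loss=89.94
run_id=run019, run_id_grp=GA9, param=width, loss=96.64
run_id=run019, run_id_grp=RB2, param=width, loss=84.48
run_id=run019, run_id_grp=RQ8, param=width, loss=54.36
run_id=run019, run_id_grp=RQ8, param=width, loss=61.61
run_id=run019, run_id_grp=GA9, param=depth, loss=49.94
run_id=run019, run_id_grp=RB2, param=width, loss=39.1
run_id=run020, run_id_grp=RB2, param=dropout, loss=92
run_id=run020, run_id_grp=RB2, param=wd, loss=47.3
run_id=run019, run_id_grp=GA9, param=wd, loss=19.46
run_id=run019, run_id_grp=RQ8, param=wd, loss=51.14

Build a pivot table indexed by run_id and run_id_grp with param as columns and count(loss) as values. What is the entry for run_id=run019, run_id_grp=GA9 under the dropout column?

Rows with run_id=run019, run_id_grp=GA9 and param=dropout: loss values are 69.55, 28, 22.03, 67.61, 76.64, 36.23.
6 rows match — count = 6.

6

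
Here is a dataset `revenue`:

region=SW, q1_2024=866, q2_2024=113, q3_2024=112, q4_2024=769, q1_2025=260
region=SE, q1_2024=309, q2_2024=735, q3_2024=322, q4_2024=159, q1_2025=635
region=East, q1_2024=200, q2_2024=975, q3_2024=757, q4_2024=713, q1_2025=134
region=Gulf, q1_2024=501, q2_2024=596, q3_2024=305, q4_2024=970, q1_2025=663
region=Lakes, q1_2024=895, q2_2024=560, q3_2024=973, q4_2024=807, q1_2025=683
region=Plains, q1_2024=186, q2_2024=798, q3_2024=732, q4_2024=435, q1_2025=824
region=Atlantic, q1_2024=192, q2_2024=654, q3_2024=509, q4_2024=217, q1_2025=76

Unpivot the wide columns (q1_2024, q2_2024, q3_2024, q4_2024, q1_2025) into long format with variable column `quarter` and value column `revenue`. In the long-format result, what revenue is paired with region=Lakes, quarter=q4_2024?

807

Unpivoting turns each (region, wide-column) pair into one long row.
The wide cell at row Lakes, column q4_2024 holds 807, so the long row (Lakes, q4_2024) has revenue=807.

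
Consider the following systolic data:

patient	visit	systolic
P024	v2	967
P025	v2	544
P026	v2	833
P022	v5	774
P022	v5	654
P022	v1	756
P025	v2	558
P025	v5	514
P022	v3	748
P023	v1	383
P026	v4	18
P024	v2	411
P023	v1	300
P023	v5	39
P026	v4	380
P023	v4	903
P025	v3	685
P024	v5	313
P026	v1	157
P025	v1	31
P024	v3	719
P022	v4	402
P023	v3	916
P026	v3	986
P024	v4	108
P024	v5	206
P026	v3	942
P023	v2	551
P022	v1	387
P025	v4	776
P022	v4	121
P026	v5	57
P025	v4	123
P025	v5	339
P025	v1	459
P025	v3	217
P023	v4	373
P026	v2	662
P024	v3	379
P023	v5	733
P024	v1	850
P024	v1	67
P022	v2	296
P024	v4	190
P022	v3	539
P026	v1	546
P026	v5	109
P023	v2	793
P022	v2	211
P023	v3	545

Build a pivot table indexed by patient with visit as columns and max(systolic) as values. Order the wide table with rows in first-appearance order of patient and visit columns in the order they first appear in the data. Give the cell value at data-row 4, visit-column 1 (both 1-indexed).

With rows in first-appearance order of patient, row 4 is patient=P022. visit columns in first-appearance order: v2, v5, v1, v3, v4; column 1 is v2.
Long rows with patient=P022, visit=v2: max(296, 211) = 296.

296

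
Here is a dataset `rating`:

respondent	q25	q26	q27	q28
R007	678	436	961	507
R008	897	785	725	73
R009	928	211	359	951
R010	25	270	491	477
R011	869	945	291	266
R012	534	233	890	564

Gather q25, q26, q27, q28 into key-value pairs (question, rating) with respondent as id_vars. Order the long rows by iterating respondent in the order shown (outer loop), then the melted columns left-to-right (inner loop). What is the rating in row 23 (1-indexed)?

890

24 rows total (6 × 4). Row 23: index ⌊(23-1)/4⌋ = 5 into respondent → R012; (23-1) mod 4 = 2 into the melted columns → q27.
So row 23 is (R012, q27, 890); rating = 890.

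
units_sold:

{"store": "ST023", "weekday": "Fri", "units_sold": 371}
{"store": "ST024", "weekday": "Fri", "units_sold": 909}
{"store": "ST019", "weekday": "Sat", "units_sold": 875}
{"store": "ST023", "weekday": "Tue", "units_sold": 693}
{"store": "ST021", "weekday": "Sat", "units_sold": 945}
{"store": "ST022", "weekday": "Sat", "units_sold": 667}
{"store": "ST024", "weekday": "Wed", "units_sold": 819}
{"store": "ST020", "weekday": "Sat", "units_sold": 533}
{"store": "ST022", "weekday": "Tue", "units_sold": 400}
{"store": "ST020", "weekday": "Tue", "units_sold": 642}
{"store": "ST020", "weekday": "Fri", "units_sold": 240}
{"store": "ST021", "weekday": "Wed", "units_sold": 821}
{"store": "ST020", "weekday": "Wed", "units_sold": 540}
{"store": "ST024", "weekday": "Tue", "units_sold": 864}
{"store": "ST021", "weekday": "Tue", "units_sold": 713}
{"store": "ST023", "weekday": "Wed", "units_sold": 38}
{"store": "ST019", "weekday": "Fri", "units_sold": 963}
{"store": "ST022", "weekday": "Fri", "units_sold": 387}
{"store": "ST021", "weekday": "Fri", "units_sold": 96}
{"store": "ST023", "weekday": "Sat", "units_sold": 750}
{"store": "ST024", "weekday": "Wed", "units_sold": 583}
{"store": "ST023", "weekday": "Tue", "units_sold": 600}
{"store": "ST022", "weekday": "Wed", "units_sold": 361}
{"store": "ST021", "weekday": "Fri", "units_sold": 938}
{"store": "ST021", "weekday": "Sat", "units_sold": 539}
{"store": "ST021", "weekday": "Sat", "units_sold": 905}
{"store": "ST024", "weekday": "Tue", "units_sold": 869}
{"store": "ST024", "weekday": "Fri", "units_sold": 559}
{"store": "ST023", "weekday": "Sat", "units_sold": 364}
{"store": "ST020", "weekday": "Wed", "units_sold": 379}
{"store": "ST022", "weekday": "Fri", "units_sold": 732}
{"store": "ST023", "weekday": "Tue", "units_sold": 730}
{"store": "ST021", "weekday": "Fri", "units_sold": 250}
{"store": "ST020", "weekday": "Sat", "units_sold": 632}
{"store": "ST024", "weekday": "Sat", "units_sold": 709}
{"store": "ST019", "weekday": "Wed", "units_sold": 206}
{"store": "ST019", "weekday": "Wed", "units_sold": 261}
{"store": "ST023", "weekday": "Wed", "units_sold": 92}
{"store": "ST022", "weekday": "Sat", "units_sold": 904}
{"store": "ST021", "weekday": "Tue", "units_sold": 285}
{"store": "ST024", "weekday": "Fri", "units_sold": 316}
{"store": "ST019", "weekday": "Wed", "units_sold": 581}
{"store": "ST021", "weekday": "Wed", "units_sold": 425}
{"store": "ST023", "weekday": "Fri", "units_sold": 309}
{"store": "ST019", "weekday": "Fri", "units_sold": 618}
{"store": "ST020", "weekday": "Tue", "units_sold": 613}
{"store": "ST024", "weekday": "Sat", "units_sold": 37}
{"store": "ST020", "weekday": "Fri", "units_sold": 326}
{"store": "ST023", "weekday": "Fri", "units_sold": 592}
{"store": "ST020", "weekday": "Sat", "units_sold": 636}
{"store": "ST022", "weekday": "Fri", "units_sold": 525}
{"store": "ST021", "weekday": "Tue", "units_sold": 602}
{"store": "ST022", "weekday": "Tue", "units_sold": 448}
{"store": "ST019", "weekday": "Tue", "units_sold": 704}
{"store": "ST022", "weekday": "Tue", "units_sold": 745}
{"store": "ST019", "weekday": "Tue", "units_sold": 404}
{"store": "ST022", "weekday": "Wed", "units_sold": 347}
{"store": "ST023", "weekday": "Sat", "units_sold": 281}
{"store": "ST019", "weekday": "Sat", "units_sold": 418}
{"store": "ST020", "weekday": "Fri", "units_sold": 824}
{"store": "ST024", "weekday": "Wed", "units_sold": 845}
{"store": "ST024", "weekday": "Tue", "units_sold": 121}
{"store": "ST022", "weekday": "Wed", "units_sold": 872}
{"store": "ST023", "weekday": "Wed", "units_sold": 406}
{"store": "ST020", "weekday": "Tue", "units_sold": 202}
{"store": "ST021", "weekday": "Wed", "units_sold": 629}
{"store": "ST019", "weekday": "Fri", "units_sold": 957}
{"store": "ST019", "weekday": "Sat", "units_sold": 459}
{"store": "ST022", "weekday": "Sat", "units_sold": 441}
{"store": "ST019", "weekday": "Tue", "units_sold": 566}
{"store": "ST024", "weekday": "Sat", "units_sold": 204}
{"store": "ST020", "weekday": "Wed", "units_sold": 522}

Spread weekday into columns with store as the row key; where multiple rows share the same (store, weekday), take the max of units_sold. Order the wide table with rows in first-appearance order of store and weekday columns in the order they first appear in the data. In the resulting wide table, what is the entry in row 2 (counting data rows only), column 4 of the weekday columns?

With rows in first-appearance order of store, row 2 is store=ST024. weekday columns in first-appearance order: Fri, Sat, Tue, Wed; column 4 is Wed.
Long rows with store=ST024, weekday=Wed: max(819, 583, 845) = 845.

845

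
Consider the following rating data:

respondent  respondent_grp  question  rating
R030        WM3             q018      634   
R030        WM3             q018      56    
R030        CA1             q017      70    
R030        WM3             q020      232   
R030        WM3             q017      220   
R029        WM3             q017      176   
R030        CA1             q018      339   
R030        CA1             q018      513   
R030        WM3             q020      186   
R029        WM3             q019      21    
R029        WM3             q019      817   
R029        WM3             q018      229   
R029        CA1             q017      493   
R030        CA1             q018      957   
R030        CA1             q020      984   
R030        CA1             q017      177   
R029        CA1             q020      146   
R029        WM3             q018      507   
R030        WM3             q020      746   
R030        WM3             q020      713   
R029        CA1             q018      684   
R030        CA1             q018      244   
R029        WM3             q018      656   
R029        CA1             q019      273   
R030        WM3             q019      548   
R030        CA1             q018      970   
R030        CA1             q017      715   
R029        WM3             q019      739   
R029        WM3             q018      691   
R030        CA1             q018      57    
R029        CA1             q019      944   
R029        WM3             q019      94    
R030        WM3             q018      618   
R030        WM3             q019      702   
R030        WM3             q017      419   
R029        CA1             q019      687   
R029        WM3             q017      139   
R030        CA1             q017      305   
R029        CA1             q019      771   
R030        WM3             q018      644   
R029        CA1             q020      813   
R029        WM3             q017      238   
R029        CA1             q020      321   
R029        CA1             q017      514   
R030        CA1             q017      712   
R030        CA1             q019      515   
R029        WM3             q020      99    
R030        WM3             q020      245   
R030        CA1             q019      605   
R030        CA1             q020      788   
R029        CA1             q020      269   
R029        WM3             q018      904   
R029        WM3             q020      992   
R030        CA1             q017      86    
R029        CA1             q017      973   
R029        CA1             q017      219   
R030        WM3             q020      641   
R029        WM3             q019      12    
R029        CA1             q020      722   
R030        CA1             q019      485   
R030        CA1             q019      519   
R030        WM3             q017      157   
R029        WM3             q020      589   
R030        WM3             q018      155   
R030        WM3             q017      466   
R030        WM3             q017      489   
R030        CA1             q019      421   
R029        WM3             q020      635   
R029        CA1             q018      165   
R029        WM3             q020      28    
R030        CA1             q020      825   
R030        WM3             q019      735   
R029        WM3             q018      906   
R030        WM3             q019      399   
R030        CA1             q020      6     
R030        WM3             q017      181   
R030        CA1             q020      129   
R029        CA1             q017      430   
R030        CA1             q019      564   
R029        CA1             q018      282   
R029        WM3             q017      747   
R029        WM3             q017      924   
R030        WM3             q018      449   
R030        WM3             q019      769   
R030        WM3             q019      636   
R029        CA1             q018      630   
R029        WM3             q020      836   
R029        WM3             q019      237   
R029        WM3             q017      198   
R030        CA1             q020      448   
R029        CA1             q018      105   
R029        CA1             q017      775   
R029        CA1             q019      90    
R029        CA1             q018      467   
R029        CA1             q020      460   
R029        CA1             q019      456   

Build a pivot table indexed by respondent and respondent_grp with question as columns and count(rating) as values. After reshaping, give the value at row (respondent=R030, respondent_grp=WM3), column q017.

6

Rows with respondent=R030, respondent_grp=WM3 and question=q017: rating values are 220, 419, 157, 466, 489, 181.
6 rows match — count = 6.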